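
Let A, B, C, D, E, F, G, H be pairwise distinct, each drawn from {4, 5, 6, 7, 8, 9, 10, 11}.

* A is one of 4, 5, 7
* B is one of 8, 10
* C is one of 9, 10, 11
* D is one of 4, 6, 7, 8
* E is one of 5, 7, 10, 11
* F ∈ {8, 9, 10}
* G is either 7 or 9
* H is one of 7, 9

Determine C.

11

The 8 variables draw from only 8 values {4, 5, 6, 7, 8, 9, 10, 11}, so each is used; only D can be 6, hence D = 6.
The 7 still-open variables draw from only 7 values {4, 5, 7, 8, 9, 10, 11}, so each is used; only A can be 4, hence A = 4.
Among the 6 still-open variables, 5 fits only E (and all 6 values in {5, 7, 8, 9, 10, 11} must be used), so E = 5.
The 5 still-open variables together cover exactly {7, 8, 9, 10, 11} — 5 values for 5 variables — and 11 appears only in C's list, so C = 11.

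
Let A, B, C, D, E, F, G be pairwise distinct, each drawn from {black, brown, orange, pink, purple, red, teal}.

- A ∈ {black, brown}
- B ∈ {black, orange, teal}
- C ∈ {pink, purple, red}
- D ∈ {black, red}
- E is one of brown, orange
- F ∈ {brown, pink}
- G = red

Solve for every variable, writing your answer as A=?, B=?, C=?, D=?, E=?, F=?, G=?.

A=brown, B=teal, C=purple, D=black, E=orange, F=pink, G=red

G must be red (only option left). So C, D can't be red.
D has just one choice, so D = black. Eliminate black elsewhere: A, B.
A's domain is down to {brown}, so A = brown. Strike brown from E, F.
E has just one choice, so E = orange. Remove orange from B.
That leaves F = pink. So C can't be pink.
That leaves B = teal.
C has just one choice, so C = purple.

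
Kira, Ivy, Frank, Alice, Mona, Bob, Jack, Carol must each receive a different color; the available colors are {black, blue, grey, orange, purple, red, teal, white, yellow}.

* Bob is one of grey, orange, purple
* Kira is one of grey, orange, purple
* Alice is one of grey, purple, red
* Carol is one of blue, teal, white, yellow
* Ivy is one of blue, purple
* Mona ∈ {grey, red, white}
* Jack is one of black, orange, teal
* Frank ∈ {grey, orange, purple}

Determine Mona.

Kira, Frank, Bob between them cover only {grey, orange, purple} — a naked triple. Remove those values from Ivy, Alice, Mona, Jack.
Ivy must be blue (only option left). So Carol can't be blue.
Alice must be red (only option left). So Mona can't be red.
So Mona = white.

white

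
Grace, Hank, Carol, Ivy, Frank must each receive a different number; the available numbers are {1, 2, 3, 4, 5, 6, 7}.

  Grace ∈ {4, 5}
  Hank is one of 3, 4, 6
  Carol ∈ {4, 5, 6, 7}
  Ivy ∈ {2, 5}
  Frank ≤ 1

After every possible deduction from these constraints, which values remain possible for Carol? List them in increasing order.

Frank must be 1 (only option left).
No further eliminations apply; Carol can still be any of 4, 5, 6, 7.

4, 5, 6, 7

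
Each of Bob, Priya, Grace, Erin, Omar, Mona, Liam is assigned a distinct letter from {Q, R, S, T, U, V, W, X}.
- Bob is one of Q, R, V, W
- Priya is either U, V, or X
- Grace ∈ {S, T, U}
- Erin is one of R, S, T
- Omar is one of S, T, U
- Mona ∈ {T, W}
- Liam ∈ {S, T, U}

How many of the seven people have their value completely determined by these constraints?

Grace, Omar, Liam between them cover only {S, T, U} — a naked triple. Remove those values from Priya, Erin, Mona.
Erin must be R (only option left). Eliminate R elsewhere: Bob.
Mona has just one choice, so Mona = W. Eliminate W elsewhere: Bob.
Determined: Erin=R, Mona=W. The other people each still have more than one consistent value. That makes 2.

2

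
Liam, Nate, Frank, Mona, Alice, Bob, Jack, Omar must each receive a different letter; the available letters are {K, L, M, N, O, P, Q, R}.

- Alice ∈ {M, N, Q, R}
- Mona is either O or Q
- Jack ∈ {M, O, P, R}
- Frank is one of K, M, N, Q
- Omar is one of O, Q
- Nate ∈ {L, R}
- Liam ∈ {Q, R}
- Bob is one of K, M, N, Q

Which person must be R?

Liam

The 8 variables together cover exactly {K, L, M, N, O, P, Q, R} — 8 values for 8 variables — and L appears only in Nate's list, so Nate = L.
The 7 still-open variables together cover exactly {K, M, N, O, P, Q, R} — 7 values for 7 variables — and P appears only in Jack's list, so Jack = P.
Mona and Omar between them cover only {O, Q} — a naked pair. Remove those values from Liam, Frank, Alice, Bob.
So R goes to Liam.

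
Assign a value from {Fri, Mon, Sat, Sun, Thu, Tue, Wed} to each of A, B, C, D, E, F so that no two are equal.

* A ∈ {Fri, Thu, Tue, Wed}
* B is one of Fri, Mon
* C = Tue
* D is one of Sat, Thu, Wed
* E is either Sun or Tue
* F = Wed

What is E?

C must be Tue (only option left). Remove Tue from A, E.
So E = Sun.

Sun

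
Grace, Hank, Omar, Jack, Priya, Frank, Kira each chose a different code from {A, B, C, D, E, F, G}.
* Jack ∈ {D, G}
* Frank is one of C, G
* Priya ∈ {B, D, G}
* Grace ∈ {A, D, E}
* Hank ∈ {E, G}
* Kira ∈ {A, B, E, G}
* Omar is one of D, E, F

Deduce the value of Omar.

Among the 7 variables, C fits only Frank (and all 7 values in {A, B, C, D, E, F, G} must be used), so Frank = C.
The 6 still-open variables draw from only 6 values {A, B, D, E, F, G}, so each is used; only Omar can be F, hence Omar = F.

F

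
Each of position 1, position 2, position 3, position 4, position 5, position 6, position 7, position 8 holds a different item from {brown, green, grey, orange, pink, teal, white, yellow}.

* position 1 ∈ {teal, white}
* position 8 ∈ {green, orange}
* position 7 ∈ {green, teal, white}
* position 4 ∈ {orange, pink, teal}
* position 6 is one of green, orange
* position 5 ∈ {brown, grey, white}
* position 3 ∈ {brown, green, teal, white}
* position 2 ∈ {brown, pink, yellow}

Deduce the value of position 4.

The 8 variables together cover exactly {brown, green, grey, orange, pink, teal, white, yellow} — 8 values for 8 variables — and grey appears only in position 5's list, so position 5 = grey.
The 7 still-open variables together cover exactly {brown, green, orange, pink, teal, white, yellow} — 7 values for 7 variables — and yellow appears only in position 2's list, so position 2 = yellow.
Among the 6 still-open variables, brown fits only position 3 (and all 6 values in {brown, green, orange, pink, teal, white} must be used), so position 3 = brown.
Among the 5 still-open variables, pink fits only position 4 (and all 5 values in {green, orange, pink, teal, white} must be used), so position 4 = pink.

pink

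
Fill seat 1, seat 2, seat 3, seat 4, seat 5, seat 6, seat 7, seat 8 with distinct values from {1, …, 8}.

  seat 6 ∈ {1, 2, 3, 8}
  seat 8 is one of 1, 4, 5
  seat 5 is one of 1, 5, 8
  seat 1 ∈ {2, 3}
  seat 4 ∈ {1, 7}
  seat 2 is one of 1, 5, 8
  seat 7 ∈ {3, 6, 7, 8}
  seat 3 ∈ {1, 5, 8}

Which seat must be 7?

Among the 8 variables, 4 fits only seat 8 (and all 8 values in {1, 2, 3, 4, 5, 6, 7, 8} must be used), so seat 8 = 4.
The 7 still-open variables together cover exactly {1, 2, 3, 5, 6, 7, 8} — 7 values for 7 variables — and 6 appears only in seat 7's list, so seat 7 = 6.
The 6 still-open variables together cover exactly {1, 2, 3, 5, 7, 8} — 6 values for 6 variables — and 7 appears only in seat 4's list, so seat 4 = 7.

seat 4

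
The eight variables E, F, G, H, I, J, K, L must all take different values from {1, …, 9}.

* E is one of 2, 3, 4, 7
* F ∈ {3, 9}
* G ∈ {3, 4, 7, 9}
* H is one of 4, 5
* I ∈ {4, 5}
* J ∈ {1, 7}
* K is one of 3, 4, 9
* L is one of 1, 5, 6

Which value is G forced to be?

7

The 8 variables together cover exactly {1, 2, 3, 4, 5, 6, 7, 9} — 8 values for 8 variables — and 2 appears only in E's list, so E = 2.
The 7 still-open variables together cover exactly {1, 3, 4, 5, 6, 7, 9} — 7 values for 7 variables — and 6 appears only in L's list, so L = 6.
The 6 still-open variables together cover exactly {1, 3, 4, 5, 7, 9} — 6 values for 6 variables — and 1 appears only in J's list, so J = 1.
The 5 still-open variables together cover exactly {3, 4, 5, 7, 9} — 5 values for 5 variables — and 7 appears only in G's list, so G = 7.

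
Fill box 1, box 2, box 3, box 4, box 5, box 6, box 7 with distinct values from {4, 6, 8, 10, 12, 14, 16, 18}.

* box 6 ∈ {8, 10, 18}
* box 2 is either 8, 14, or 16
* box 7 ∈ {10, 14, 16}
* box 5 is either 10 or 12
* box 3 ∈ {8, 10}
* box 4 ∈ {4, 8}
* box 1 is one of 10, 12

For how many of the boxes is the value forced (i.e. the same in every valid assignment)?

3

Among the 7 variables, 4 fits only box 4 (and all 7 values in {4, 8, 10, 12, 14, 16, 18} must be used), so box 4 = 4.
The 6 still-open variables together cover exactly {8, 10, 12, 14, 16, 18} — 6 values for 6 variables — and 18 appears only in box 6's list, so box 6 = 18.
box 1 and box 5 share exactly the 2 values {10, 12}; by pigeonhole those values go to them, so strike 10, 12 from box 3, box 7.
box 3 must be 8 (only option left). Eliminate 8 elsewhere: box 2.
Determined: box 3=8, box 4=4, box 6=18. The other boxes each still have more than one consistent value. That makes 3.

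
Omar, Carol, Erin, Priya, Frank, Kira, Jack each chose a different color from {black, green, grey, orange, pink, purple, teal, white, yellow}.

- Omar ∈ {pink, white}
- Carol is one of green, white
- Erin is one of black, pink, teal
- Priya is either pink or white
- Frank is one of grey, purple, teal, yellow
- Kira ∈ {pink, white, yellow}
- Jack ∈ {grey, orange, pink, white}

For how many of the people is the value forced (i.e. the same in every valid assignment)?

The 2 variables Omar and Priya are confined to {pink, white}, which locks those values in; drop them from Carol, Erin, Kira, Jack.
That leaves Carol = green.
Kira has just one choice, so Kira = yellow. Remove yellow from Frank.
Determined: Carol=green, Kira=yellow. The other people each still have more than one consistent value. That makes 2.

2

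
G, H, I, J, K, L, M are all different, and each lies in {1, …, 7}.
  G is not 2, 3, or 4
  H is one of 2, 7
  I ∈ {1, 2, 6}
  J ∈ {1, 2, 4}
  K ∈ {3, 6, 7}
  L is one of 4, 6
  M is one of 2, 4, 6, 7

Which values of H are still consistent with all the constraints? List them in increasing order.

The 7 variables draw from only 7 values {1, 2, 3, 4, 5, 6, 7}, so each is used; only K can be 3, hence K = 3.
The 6 still-open variables together cover exactly {1, 2, 4, 5, 6, 7} — 6 values for 6 variables — and 5 appears only in G's list, so G = 5.
No further eliminations apply; H can still be any of 2, 7.

2, 7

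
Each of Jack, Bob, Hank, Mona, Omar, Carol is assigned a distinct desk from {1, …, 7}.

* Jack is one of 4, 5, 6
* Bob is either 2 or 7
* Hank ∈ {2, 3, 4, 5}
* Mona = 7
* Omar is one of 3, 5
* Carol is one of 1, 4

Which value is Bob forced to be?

Mona has just one choice, so Mona = 7. So Bob can't be 7.
So Bob = 2.

2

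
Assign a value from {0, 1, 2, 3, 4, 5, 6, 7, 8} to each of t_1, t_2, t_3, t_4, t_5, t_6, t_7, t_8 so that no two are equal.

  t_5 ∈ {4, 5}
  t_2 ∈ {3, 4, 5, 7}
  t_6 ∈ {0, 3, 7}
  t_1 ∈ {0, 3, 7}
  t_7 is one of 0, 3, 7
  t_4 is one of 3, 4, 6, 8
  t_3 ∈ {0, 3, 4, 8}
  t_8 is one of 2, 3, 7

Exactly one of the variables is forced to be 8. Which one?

Among the 8 variables, 2 fits only t_8 (and all 8 values in {0, 2, 3, 4, 5, 6, 7, 8} must be used), so t_8 = 2.
The 7 still-open variables draw from only 7 values {0, 3, 4, 5, 6, 7, 8}, so each is used; only t_4 can be 6, hence t_4 = 6.
Among the 6 still-open variables, 8 fits only t_3 (and all 6 values in {0, 3, 4, 5, 7, 8} must be used), so t_3 = 8.

t_3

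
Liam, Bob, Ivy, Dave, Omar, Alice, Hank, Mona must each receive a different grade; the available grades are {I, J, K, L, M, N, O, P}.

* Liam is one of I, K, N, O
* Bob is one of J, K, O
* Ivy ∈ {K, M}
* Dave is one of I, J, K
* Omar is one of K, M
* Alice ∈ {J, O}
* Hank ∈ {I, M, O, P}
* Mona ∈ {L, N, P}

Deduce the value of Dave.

The 8 variables draw from only 8 values {I, J, K, L, M, N, O, P}, so each is used; only Mona can be L, hence Mona = L.
Among the 7 still-open variables, N fits only Liam (and all 7 values in {I, J, K, M, N, O, P} must be used), so Liam = N.
Among the 6 still-open variables, P fits only Hank (and all 6 values in {I, J, K, M, O, P} must be used), so Hank = P.
Among the 5 still-open variables, I fits only Dave (and all 5 values in {I, J, K, M, O} must be used), so Dave = I.

I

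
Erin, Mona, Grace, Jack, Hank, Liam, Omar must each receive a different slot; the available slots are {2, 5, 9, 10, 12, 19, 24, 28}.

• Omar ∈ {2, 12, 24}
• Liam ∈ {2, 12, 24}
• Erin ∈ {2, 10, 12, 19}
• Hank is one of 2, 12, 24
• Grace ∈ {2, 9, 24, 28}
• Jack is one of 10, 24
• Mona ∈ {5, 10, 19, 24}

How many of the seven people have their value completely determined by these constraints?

Hank, Liam, Omar share exactly the 3 values {2, 12, 24}; by pigeonhole those values go to them, so strike 2, 12, 24 from Erin, Mona, Grace, Jack.
Jack has just one choice, so Jack = 10. Eliminate 10 elsewhere: Erin, Mona.
Erin must be 19 (only option left). So Mona can't be 19.
Mona's domain is down to {5}, so Mona = 5.
Determined: Erin=19, Mona=5, Jack=10. The other people each still have more than one consistent value. That makes 3.

3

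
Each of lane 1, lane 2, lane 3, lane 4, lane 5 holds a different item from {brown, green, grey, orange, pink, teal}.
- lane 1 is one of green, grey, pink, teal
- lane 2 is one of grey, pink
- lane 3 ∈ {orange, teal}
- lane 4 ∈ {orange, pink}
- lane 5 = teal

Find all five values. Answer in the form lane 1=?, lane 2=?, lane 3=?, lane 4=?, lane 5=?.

lane 5 must be teal (only option left). So lane 1, lane 3 can't be teal.
That leaves lane 3 = orange. So lane 4 can't be orange.
That leaves lane 4 = pink. Remove pink from lane 1, lane 2.
That leaves lane 2 = grey. Strike grey from lane 1.
lane 1 must be green (only option left).

lane 1=green, lane 2=grey, lane 3=orange, lane 4=pink, lane 5=teal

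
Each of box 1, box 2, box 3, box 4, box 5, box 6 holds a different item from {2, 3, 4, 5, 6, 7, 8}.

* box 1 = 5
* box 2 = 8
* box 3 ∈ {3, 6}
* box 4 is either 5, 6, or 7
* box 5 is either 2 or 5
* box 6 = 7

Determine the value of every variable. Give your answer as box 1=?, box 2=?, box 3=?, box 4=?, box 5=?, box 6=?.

box 1=5, box 2=8, box 3=3, box 4=6, box 5=2, box 6=7

box 1 has just one choice, so box 1 = 5. Remove 5 from box 4, box 5.
box 2's domain is down to {8}, so box 2 = 8.
box 5 must be 2 (only option left).
box 6 must be 7 (only option left). So box 4 can't be 7.
box 4's domain is down to {6}, so box 4 = 6. So box 3 can't be 6.
box 3's domain is down to {3}, so box 3 = 3.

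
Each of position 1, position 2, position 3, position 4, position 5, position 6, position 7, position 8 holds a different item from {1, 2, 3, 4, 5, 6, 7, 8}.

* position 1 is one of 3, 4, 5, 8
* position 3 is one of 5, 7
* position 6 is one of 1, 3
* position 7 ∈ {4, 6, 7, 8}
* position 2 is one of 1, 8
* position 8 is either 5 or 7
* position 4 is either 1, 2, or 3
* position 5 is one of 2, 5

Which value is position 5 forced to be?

The 8 variables draw from only 8 values {1, 2, 3, 4, 5, 6, 7, 8}, so each is used; only position 7 can be 6, hence position 7 = 6.
The 7 still-open variables together cover exactly {1, 2, 3, 4, 5, 7, 8} — 7 values for 7 variables — and 4 appears only in position 1's list, so position 1 = 4.
Among the 6 still-open variables, 8 fits only position 2 (and all 6 values in {1, 2, 3, 5, 7, 8} must be used), so position 2 = 8.
position 3 and position 8 between them cover only {5, 7} — a naked pair. Remove those values from position 5.
So position 5 = 2.

2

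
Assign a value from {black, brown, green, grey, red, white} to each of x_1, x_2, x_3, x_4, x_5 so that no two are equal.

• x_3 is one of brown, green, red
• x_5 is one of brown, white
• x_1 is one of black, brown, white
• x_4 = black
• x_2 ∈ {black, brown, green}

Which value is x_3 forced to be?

red

x_4 has just one choice, so x_4 = black. So x_1, x_2 can't be black.
The 4 still-open variables draw from only 4 values {brown, green, red, white}, so each is used; only x_3 can be red, hence x_3 = red.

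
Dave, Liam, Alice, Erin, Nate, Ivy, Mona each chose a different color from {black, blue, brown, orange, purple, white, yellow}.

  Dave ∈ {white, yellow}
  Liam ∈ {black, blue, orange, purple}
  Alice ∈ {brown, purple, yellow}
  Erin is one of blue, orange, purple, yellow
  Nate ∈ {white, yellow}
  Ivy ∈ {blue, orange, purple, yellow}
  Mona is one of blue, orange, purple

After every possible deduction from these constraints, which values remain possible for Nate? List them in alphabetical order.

The 7 variables together cover exactly {black, blue, brown, orange, purple, white, yellow} — 7 values for 7 variables — and black appears only in Liam's list, so Liam = black.
The 6 still-open variables together cover exactly {blue, brown, orange, purple, white, yellow} — 6 values for 6 variables — and brown appears only in Alice's list, so Alice = brown.
The 2 variables Dave and Nate are confined to {white, yellow}, which locks those values in; drop them from Erin, Ivy.
No further eliminations apply; Nate can still be any of white, yellow.

white, yellow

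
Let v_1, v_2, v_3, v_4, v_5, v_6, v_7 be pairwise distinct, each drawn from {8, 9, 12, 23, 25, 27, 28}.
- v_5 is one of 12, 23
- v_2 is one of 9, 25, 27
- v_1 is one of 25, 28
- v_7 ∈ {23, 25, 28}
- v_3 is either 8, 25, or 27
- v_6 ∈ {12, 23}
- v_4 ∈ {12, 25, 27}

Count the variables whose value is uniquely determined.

The 7 variables draw from only 7 values {8, 9, 12, 23, 25, 27, 28}, so each is used; only v_3 can be 8, hence v_3 = 8.
The 6 still-open variables together cover exactly {9, 12, 23, 25, 27, 28} — 6 values for 6 variables — and 9 appears only in v_2's list, so v_2 = 9.
The 5 still-open variables together cover exactly {12, 23, 25, 27, 28} — 5 values for 5 variables — and 27 appears only in v_4's list, so v_4 = 27.
The 2 variables v_5 and v_6 are confined to {12, 23}, which locks those values in; drop them from v_7.
Determined: v_2=9, v_3=8, v_4=27. The other variables each still have more than one consistent value. That makes 3.

3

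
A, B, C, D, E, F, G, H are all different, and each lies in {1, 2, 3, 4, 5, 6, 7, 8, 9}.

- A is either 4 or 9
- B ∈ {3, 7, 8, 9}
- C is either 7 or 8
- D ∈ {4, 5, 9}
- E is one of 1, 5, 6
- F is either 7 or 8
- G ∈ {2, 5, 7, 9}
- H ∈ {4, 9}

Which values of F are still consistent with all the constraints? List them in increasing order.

A and H between them cover only {4, 9} — a naked pair. Remove those values from B, D, G.
D must be 5 (only option left). Strike 5 from E, G.
C and F share exactly the 2 values {7, 8}; by pigeonhole those values go to them, so strike 7, 8 from B, G.
B must be 3 (only option left).
That leaves G = 2.
No further eliminations apply; F can still be any of 7, 8.

7, 8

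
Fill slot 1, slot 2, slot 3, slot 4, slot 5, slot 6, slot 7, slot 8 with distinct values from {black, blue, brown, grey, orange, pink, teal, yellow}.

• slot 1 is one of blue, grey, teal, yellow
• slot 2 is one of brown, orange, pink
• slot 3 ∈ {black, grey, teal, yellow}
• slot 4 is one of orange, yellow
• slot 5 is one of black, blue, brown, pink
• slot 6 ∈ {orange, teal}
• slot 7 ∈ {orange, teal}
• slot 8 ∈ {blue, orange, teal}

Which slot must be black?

slot 3

slot 6 and slot 7 share exactly the 2 values {orange, teal}; by pigeonhole those values go to them, so strike orange, teal from slot 1, slot 2, slot 3, slot 4, slot 8.
That leaves slot 4 = yellow. Strike yellow from slot 1, slot 3.
slot 8 must be blue (only option left). So slot 1, slot 5 can't be blue.
slot 1's domain is down to {grey}, so slot 1 = grey. Eliminate grey elsewhere: slot 3.
So black goes to slot 3.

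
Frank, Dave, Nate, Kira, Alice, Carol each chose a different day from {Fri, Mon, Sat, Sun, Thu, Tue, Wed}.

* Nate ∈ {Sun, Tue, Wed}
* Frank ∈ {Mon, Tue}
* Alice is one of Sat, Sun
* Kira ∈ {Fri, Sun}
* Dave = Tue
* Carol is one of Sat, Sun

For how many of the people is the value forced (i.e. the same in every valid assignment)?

4

Dave's domain is down to {Tue}, so Dave = Tue. Remove Tue from Frank, Nate.
Frank has just one choice, so Frank = Mon.
The 4 still-open variables together cover exactly {Fri, Sat, Sun, Wed} — 4 values for 4 variables — and Fri appears only in Kira's list, so Kira = Fri.
The 3 still-open variables draw from only 3 values {Sat, Sun, Wed}, so each is used; only Nate can be Wed, hence Nate = Wed.
Determined: Frank=Mon, Dave=Tue, Nate=Wed, Kira=Fri. The other people each still have more than one consistent value. That makes 4.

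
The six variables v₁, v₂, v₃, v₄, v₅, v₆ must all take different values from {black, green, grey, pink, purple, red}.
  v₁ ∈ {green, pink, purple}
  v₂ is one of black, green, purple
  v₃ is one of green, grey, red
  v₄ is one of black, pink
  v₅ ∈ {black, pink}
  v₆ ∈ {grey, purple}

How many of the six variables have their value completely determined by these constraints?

2

The 6 variables together cover exactly {black, green, grey, pink, purple, red} — 6 values for 6 variables — and red appears only in v₃'s list, so v₃ = red.
The 5 still-open variables together cover exactly {black, green, grey, pink, purple} — 5 values for 5 variables — and grey appears only in v₆'s list, so v₆ = grey.
v₄ and v₅ between them cover only {black, pink} — a naked pair. Remove those values from v₁, v₂.
Determined: v₃=red, v₆=grey. The other variables each still have more than one consistent value. That makes 2.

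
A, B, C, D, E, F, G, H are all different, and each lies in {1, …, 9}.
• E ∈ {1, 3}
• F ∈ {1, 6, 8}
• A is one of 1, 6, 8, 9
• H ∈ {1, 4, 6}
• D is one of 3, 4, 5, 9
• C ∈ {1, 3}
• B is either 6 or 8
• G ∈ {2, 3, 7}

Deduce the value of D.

5

C and E share exactly the 2 values {1, 3}; by pigeonhole those values go to them, so strike 1, 3 from A, D, F, G, H.
B and F between them cover only {6, 8} — a naked pair. Remove those values from A, H.
That leaves A = 9. So D can't be 9.
H has just one choice, so H = 4. Remove 4 from D.
So D = 5.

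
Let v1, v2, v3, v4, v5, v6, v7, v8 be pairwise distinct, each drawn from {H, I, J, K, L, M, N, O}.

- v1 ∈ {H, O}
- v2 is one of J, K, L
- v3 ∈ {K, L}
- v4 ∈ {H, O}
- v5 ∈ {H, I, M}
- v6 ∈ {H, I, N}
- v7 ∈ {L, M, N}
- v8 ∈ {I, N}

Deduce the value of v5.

M

The 8 variables together cover exactly {H, I, J, K, L, M, N, O} — 8 values for 8 variables — and J appears only in v2's list, so v2 = J.
Among the 7 still-open variables, K fits only v3 (and all 7 values in {H, I, K, L, M, N, O} must be used), so v3 = K.
The 6 still-open variables together cover exactly {H, I, L, M, N, O} — 6 values for 6 variables — and L appears only in v7's list, so v7 = L.
The 5 still-open variables together cover exactly {H, I, M, N, O} — 5 values for 5 variables — and M appears only in v5's list, so v5 = M.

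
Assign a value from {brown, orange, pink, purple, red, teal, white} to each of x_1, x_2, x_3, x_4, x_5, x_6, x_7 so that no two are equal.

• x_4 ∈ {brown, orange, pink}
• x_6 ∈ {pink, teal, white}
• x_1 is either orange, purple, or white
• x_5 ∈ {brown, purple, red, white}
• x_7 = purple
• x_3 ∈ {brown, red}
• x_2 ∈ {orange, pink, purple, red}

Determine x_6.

x_7's domain is down to {purple}, so x_7 = purple. So x_1, x_2, x_5 can't be purple.
The 6 still-open variables together cover exactly {brown, orange, pink, red, teal, white} — 6 values for 6 variables — and teal appears only in x_6's list, so x_6 = teal.

teal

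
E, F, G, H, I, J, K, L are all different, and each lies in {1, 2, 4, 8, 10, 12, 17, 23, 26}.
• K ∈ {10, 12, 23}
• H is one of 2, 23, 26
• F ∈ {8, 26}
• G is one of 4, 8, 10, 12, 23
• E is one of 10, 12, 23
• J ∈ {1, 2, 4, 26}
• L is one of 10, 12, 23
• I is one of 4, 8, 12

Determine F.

26

Among the 8 variables, 1 fits only J (and all 8 values in {1, 2, 4, 8, 10, 12, 23, 26} must be used), so J = 1.
The 7 still-open variables draw from only 7 values {2, 4, 8, 10, 12, 23, 26}, so each is used; only H can be 2, hence H = 2.
Among the 6 still-open variables, 26 fits only F (and all 6 values in {4, 8, 10, 12, 23, 26} must be used), so F = 26.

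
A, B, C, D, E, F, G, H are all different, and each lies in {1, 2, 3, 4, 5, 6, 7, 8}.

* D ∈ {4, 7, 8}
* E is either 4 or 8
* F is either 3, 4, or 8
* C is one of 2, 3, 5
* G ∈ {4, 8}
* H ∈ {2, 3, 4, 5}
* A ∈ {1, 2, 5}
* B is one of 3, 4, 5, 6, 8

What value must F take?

3

Among the 8 variables, 1 fits only A (and all 8 values in {1, 2, 3, 4, 5, 6, 7, 8} must be used), so A = 1.
The 7 still-open variables draw from only 7 values {2, 3, 4, 5, 6, 7, 8}, so each is used; only B can be 6, hence B = 6.
Among the 6 still-open variables, 7 fits only D (and all 6 values in {2, 3, 4, 5, 7, 8} must be used), so D = 7.
E and G share exactly the 2 values {4, 8}; by pigeonhole those values go to them, so strike 4, 8 from F, H.
So F = 3.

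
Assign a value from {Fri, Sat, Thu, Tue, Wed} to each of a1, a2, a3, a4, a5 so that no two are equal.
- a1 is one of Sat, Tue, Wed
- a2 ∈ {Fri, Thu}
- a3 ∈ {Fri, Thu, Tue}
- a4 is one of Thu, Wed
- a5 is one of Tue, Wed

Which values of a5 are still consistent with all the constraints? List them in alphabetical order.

Tue, Wed

Among the 5 variables, Sat fits only a1 (and all 5 values in {Fri, Sat, Thu, Tue, Wed} must be used), so a1 = Sat.
No further eliminations apply; a5 can still be any of Tue, Wed.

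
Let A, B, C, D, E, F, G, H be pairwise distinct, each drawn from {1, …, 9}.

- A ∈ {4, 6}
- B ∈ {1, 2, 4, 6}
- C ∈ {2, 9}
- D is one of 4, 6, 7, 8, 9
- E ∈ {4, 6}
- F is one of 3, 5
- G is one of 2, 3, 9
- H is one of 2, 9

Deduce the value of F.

5

A and E share exactly the 2 values {4, 6}; by pigeonhole those values go to them, so strike 4, 6 from B, D.
C and H share exactly the 2 values {2, 9}; by pigeonhole those values go to them, so strike 2, 9 from B, D, G.
That leaves B = 1.
G must be 3 (only option left). Remove 3 from F.
So F = 5.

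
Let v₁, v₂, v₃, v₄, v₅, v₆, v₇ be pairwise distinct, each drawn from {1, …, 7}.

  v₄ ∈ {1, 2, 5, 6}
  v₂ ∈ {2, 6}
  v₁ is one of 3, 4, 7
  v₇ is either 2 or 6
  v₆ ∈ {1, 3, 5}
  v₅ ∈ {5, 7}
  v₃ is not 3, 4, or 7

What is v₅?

The 7 variables together cover exactly {1, 2, 3, 4, 5, 6, 7} — 7 values for 7 variables — and 4 appears only in v₁'s list, so v₁ = 4.
Among the 6 still-open variables, 3 fits only v₆ (and all 6 values in {1, 2, 3, 5, 6, 7} must be used), so v₆ = 3.
Among the 5 still-open variables, 7 fits only v₅ (and all 5 values in {1, 2, 5, 6, 7} must be used), so v₅ = 7.

7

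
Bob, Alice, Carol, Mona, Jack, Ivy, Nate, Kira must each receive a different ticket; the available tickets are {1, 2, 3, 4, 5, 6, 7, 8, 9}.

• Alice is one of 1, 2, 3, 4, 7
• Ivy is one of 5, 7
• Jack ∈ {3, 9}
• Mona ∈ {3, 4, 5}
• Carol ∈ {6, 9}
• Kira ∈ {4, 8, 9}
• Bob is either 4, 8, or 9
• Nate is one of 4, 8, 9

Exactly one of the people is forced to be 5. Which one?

Mona

Bob, Nate, Kira between them cover only {4, 8, 9} — a naked triple. Remove those values from Alice, Carol, Mona, Jack.
Carol's domain is down to {6}, so Carol = 6.
Jack must be 3 (only option left). So Alice, Mona can't be 3.
So 5 goes to Mona.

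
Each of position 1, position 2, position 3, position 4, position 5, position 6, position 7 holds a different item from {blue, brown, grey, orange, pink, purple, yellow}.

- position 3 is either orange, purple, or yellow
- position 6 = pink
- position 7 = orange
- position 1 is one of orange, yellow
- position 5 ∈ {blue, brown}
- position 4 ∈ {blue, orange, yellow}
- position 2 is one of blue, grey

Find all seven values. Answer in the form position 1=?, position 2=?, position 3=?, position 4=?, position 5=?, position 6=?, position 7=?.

position 1=yellow, position 2=grey, position 3=purple, position 4=blue, position 5=brown, position 6=pink, position 7=orange

position 6 has just one choice, so position 6 = pink.
position 7's domain is down to {orange}, so position 7 = orange. Remove orange from position 1, position 3, position 4.
position 1's domain is down to {yellow}, so position 1 = yellow. Remove yellow from position 3, position 4.
position 3's domain is down to {purple}, so position 3 = purple.
position 4's domain is down to {blue}, so position 4 = blue. So position 2, position 5 can't be blue.
That leaves position 5 = brown.
That leaves position 2 = grey.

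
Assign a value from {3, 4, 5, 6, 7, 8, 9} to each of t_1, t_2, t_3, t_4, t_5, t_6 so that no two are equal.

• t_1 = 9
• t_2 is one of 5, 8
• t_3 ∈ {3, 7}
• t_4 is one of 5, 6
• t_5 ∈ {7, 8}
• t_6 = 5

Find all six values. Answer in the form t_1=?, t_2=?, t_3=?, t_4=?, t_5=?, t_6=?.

t_1 must be 9 (only option left).
t_6 must be 5 (only option left). Strike 5 from t_2, t_4.
t_2 has just one choice, so t_2 = 8. Strike 8 from t_5.
t_4 must be 6 (only option left).
That leaves t_5 = 7. Eliminate 7 elsewhere: t_3.
t_3's domain is down to {3}, so t_3 = 3.

t_1=9, t_2=8, t_3=3, t_4=6, t_5=7, t_6=5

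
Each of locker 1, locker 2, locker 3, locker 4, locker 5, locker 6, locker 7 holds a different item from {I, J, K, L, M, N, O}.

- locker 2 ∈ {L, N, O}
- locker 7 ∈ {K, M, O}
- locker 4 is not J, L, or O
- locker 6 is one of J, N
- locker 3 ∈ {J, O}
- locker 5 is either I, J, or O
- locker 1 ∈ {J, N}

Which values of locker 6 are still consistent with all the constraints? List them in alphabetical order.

The 7 variables draw from only 7 values {I, J, K, L, M, N, O}, so each is used; only locker 2 can be L, hence locker 2 = L.
The 2 variables locker 1 and locker 6 are confined to {J, N}, which locks those values in; drop them from locker 3, locker 4, locker 5.
locker 3 has just one choice, so locker 3 = O. Strike O from locker 5, locker 7.
That leaves locker 5 = I. Eliminate I elsewhere: locker 4.
No further eliminations apply; locker 6 can still be any of J, N.

J, N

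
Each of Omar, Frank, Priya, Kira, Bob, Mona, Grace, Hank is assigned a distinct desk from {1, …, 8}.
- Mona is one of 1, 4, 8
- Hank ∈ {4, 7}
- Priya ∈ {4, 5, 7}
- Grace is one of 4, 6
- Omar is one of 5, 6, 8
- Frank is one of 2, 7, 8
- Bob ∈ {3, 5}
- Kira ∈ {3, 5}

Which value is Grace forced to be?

The 8 variables together cover exactly {1, 2, 3, 4, 5, 6, 7, 8} — 8 values for 8 variables — and 1 appears only in Mona's list, so Mona = 1.
Among the 7 still-open variables, 2 fits only Frank (and all 7 values in {2, 3, 4, 5, 6, 7, 8} must be used), so Frank = 2.
The 6 still-open variables together cover exactly {3, 4, 5, 6, 7, 8} — 6 values for 6 variables — and 8 appears only in Omar's list, so Omar = 8.
Among the 5 still-open variables, 6 fits only Grace (and all 5 values in {3, 4, 5, 6, 7} must be used), so Grace = 6.

6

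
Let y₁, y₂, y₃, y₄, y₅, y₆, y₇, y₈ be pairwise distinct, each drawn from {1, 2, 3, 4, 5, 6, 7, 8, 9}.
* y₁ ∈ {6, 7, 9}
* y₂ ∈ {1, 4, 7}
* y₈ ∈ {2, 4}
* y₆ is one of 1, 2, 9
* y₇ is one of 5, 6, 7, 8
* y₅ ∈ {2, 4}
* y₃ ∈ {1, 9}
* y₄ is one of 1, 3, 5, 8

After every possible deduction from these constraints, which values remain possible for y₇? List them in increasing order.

y₅ and y₈ between them cover only {2, 4} — a naked pair. Remove those values from y₂, y₆.
The 2 variables y₃ and y₆ are confined to {1, 9}, which locks those values in; drop them from y₁, y₂, y₄.
y₂ must be 7 (only option left). Remove 7 from y₁, y₇.
y₁'s domain is down to {6}, so y₁ = 6. Strike 6 from y₇.
No further eliminations apply; y₇ can still be any of 5, 8.

5, 8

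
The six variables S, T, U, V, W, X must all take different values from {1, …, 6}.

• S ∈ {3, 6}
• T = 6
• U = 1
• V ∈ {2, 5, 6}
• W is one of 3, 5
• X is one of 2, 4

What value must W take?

T has just one choice, so T = 6. Eliminate 6 elsewhere: S, V.
U must be 1 (only option left).
S has just one choice, so S = 3. Eliminate 3 elsewhere: W.
So W = 5.

5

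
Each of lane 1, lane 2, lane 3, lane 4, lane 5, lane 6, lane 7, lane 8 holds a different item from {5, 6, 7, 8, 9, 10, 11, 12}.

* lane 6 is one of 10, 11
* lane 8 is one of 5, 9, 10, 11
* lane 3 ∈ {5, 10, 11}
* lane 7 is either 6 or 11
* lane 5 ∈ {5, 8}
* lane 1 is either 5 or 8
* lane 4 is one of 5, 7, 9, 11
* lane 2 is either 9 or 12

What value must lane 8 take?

The 8 variables together cover exactly {5, 6, 7, 8, 9, 10, 11, 12} — 8 values for 8 variables — and 6 appears only in lane 7's list, so lane 7 = 6.
The 7 still-open variables draw from only 7 values {5, 7, 8, 9, 10, 11, 12}, so each is used; only lane 4 can be 7, hence lane 4 = 7.
The 6 still-open variables draw from only 6 values {5, 8, 9, 10, 11, 12}, so each is used; only lane 2 can be 12, hence lane 2 = 12.
The 5 still-open variables together cover exactly {5, 8, 9, 10, 11} — 5 values for 5 variables — and 9 appears only in lane 8's list, so lane 8 = 9.

9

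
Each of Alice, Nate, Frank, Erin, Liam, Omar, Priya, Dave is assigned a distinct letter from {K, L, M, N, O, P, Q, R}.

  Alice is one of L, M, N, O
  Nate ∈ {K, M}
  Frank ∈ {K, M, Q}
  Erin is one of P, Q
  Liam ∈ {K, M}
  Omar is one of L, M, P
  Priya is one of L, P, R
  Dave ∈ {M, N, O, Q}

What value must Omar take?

L

The 8 variables together cover exactly {K, L, M, N, O, P, Q, R} — 8 values for 8 variables — and R appears only in Priya's list, so Priya = R.
Nate and Liam between them cover only {K, M} — a naked pair. Remove those values from Alice, Frank, Omar, Dave.
Frank has just one choice, so Frank = Q. Remove Q from Erin, Dave.
That leaves Erin = P. Remove P from Omar.
So Omar = L.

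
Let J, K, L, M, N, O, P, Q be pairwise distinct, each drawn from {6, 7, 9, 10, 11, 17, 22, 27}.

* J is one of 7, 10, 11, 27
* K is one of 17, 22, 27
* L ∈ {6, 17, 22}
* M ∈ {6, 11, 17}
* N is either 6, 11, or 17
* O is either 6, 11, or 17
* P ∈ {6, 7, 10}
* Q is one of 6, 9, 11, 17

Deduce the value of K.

Among the 8 variables, 9 fits only Q (and all 8 values in {6, 7, 9, 10, 11, 17, 22, 27} must be used), so Q = 9.
The 3 variables M, N, O are confined to {6, 11, 17}, which locks those values in; drop them from J, K, L, P.
That leaves L = 22. So K can't be 22.
So K = 27.

27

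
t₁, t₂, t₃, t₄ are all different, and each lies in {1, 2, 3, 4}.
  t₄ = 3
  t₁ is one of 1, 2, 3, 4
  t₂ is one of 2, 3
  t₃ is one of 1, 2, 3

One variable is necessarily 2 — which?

t₄'s domain is down to {3}, so t₄ = 3. Strike 3 from t₁, t₂, t₃.
So 2 goes to t₂.

t₂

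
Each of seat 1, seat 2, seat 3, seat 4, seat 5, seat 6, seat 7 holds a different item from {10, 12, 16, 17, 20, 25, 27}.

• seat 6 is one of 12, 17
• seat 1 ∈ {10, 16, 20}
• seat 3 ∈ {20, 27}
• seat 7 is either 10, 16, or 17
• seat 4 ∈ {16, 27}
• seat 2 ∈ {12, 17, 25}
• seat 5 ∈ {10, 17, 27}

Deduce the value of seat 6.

The 7 variables together cover exactly {10, 12, 16, 17, 20, 25, 27} — 7 values for 7 variables — and 25 appears only in seat 2's list, so seat 2 = 25.
The 6 still-open variables together cover exactly {10, 12, 16, 17, 20, 27} — 6 values for 6 variables — and 12 appears only in seat 6's list, so seat 6 = 12.

12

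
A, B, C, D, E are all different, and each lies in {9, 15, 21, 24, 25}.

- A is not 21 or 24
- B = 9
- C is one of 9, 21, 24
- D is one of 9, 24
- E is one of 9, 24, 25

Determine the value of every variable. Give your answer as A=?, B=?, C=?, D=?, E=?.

B's domain is down to {9}, so B = 9. So A, C, D, E can't be 9.
D's domain is down to {24}, so D = 24. So C, E can't be 24.
E has just one choice, so E = 25. Remove 25 from A.
That leaves A = 15.
C has just one choice, so C = 21.

A=15, B=9, C=21, D=24, E=25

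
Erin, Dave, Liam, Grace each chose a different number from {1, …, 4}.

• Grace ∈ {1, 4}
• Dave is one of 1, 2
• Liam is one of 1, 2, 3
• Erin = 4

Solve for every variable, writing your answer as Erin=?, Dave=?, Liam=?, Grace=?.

Erin=4, Dave=2, Liam=3, Grace=1

Erin must be 4 (only option left). So Grace can't be 4.
That leaves Grace = 1. Eliminate 1 elsewhere: Dave, Liam.
Dave has just one choice, so Dave = 2. Strike 2 from Liam.
Liam's domain is down to {3}, so Liam = 3.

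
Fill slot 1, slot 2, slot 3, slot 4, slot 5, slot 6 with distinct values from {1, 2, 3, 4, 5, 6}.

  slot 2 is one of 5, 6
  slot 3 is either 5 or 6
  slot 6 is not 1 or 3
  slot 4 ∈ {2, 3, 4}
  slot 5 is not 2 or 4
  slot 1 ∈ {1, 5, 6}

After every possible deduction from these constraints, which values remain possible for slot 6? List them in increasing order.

slot 2 and slot 3 share exactly the 2 values {5, 6}; by pigeonhole those values go to them, so strike 5, 6 from slot 1, slot 5, slot 6.
slot 1's domain is down to {1}, so slot 1 = 1. Strike 1 from slot 5.
slot 5's domain is down to {3}, so slot 5 = 3. Strike 3 from slot 4.
No further eliminations apply; slot 6 can still be any of 2, 4.

2, 4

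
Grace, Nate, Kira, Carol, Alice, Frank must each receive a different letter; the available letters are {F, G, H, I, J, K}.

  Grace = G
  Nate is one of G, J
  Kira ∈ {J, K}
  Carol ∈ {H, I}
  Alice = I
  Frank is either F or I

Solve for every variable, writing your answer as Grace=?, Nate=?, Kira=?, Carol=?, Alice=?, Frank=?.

Grace must be G (only option left). So Nate can't be G.
Nate has just one choice, so Nate = J. Eliminate J elsewhere: Kira.
Kira has just one choice, so Kira = K.
Alice must be I (only option left). Remove I from Carol, Frank.
That leaves Frank = F.
Carol has just one choice, so Carol = H.

Grace=G, Nate=J, Kira=K, Carol=H, Alice=I, Frank=F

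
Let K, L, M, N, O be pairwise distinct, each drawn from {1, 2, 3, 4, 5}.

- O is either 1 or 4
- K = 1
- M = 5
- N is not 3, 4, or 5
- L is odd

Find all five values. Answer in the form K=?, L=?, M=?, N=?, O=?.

K's domain is down to {1}, so K = 1. Remove 1 from L, N, O.
M must be 5 (only option left). Strike 5 from L.
That leaves N = 2.
O's domain is down to {4}, so O = 4.
That leaves L = 3.

K=1, L=3, M=5, N=2, O=4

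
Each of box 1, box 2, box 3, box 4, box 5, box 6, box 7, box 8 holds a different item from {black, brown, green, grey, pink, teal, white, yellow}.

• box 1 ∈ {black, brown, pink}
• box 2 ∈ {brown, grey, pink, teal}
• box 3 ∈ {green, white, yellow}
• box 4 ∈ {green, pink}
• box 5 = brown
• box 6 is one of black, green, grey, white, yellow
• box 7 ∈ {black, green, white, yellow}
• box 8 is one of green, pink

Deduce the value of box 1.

box 5 has just one choice, so box 5 = brown. Remove brown from box 1, box 2.
Among the 7 still-open variables, teal fits only box 2 (and all 7 values in {black, green, grey, pink, teal, white, yellow} must be used), so box 2 = teal.
The 6 still-open variables together cover exactly {black, green, grey, pink, white, yellow} — 6 values for 6 variables — and grey appears only in box 6's list, so box 6 = grey.
The 2 variables box 4 and box 8 are confined to {green, pink}, which locks those values in; drop them from box 1, box 3, box 7.
So box 1 = black.

black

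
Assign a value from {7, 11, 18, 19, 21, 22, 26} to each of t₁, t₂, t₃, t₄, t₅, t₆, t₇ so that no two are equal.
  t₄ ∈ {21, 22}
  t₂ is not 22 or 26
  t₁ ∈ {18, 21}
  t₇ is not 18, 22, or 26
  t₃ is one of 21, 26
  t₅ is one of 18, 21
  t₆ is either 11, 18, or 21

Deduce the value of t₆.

The 7 variables draw from only 7 values {7, 11, 18, 19, 21, 22, 26}, so each is used; only t₄ can be 22, hence t₄ = 22.
Among the 6 still-open variables, 26 fits only t₃ (and all 6 values in {7, 11, 18, 19, 21, 26} must be used), so t₃ = 26.
t₁ and t₅ share exactly the 2 values {18, 21}; by pigeonhole those values go to them, so strike 18, 21 from t₂, t₆, t₇.
So t₆ = 11.

11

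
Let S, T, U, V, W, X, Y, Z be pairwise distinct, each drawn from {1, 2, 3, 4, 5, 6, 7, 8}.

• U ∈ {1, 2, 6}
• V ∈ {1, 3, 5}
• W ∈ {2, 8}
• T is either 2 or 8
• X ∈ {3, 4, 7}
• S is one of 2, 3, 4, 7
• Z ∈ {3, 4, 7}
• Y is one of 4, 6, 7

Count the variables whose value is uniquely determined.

The 8 variables draw from only 8 values {1, 2, 3, 4, 5, 6, 7, 8}, so each is used; only V can be 5, hence V = 5.
The 7 still-open variables draw from only 7 values {1, 2, 3, 4, 6, 7, 8}, so each is used; only U can be 1, hence U = 1.
The 6 still-open variables draw from only 6 values {2, 3, 4, 6, 7, 8}, so each is used; only Y can be 6, hence Y = 6.
The 2 variables T and W are confined to {2, 8}, which locks those values in; drop them from S.
Determined: U=1, V=5, Y=6. The other variables each still have more than one consistent value. That makes 3.

3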